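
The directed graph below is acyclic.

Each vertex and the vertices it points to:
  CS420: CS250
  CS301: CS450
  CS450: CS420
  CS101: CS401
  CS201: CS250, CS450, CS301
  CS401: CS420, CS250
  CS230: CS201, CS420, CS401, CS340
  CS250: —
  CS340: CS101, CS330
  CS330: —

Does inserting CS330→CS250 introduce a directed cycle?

No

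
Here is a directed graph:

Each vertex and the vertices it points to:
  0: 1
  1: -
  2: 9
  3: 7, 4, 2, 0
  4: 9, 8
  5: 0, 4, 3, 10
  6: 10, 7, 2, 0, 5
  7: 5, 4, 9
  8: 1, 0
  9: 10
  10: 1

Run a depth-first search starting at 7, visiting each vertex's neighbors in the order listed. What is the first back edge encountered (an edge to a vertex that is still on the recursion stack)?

3→7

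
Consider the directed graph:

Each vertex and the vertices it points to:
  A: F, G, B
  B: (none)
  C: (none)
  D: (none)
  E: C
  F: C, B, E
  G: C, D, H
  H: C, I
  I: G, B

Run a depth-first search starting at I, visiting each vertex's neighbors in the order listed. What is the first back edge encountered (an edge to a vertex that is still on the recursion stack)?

DFS from I (visiting each vertex's neighbors in the order listed); mark gray on enter, black on exit:
I gray
  G gray
    C gray
    C black
    D gray
    D black
    H gray
      H→C: C black — skip
      H→I: I is gray → back edge
First back edge: H → I.

H→I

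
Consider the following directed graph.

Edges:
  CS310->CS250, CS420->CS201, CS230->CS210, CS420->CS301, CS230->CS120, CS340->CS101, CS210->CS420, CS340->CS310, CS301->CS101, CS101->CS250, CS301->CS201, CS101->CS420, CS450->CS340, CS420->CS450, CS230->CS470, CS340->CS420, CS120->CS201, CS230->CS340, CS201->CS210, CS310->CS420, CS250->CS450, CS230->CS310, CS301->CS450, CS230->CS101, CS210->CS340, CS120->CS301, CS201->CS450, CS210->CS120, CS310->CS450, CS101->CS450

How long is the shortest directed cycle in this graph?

3

For each vertex v, BFS finds the shortest path from v back to v.
The shortest such closed walk is CS340 → CS310 → CS450 → CS340, length 3.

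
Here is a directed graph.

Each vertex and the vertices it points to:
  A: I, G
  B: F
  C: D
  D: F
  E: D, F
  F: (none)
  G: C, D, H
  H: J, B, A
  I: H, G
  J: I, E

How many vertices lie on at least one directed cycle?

5

A vertex is on a directed cycle iff it belongs to a strongly connected component of size ≥ 2 (or has a self-loop).
The vertices on cycles are {A, G, H, I, J} — 5 in total.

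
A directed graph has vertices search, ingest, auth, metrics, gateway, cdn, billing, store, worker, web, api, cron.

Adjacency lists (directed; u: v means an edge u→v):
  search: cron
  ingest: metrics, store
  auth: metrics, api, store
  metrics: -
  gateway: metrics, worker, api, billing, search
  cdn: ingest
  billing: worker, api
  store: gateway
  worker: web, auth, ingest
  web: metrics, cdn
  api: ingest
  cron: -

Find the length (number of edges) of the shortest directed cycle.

4

For each vertex v, BFS finds the shortest path from v back to v.
The shortest such closed walk is gateway → api → ingest → store → gateway, length 4.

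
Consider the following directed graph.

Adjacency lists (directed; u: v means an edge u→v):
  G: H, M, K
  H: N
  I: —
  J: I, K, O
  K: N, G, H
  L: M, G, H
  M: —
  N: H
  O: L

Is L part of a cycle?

No

L lies on a cycle iff there is a path from L back to itself.
Exploring from L, it never reaches itself; equivalently, its strongly connected component is a singleton.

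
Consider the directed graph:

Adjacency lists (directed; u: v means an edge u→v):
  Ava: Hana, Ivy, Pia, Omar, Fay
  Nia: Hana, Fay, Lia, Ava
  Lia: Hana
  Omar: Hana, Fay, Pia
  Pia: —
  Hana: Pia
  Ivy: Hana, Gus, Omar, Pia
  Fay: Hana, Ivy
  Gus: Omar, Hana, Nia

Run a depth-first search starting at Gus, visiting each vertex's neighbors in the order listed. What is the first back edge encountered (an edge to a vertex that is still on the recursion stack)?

DFS from Gus (visiting each vertex's neighbors in the order listed); mark gray on enter, black on exit:
Gus gray
  Omar gray
    Hana gray
      Pia gray
      Pia black
    Hana black
    Fay gray
      Fay→Hana: Hana black — skip
      Ivy gray
        Ivy→Hana: Hana black — skip
        Ivy→Gus: Gus is gray → back edge
First back edge: Ivy → Gus.

Ivy->Gus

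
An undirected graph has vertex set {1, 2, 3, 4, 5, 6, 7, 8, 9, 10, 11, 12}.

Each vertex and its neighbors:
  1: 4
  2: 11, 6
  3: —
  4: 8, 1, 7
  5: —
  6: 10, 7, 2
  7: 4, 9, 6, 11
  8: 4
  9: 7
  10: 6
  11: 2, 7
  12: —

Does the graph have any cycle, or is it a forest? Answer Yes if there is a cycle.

Yes

DFS, tracking each vertex's parent; an edge to a visited non-parent vertex closes a cycle.
Start from 9:
visit 9 (parent –)
  visit 7 (parent 9)
    visit 4 (parent 7)
      visit 8 (parent 4)
        8–4: parent, skip
      visit 1 (parent 4)
        1–4: parent, skip
      4–7: parent, skip
    7–9: parent, skip
    visit 6 (parent 7)
      visit 10 (parent 6)
        10–6: parent, skip
      6–7: parent, skip
      visit 2 (parent 6)
        visit 11 (parent 2)
          11–2: parent, skip
          11–7: 7 visited and ≠ parent → cycle
Cycle: 7 – 6 – 2 – 11 – 7.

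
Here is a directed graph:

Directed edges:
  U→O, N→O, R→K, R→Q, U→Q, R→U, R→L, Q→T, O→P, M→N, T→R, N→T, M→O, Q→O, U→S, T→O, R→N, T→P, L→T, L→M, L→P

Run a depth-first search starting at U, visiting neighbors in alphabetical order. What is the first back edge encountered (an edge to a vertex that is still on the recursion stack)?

DFS from U (visiting neighbors in alphabetical order); mark gray on enter, black on exit:
U gray
  O gray
    P gray
    P black
  O black
  Q gray
    Q→O: O black — skip
    T gray
      T→O: O black — skip
      T→P: P black — skip
      R gray
        K gray
        K black
        L gray
          M gray
            N gray
              N→O: O black — skip
              N→T: T is gray → back edge
First back edge: N → T.

N→T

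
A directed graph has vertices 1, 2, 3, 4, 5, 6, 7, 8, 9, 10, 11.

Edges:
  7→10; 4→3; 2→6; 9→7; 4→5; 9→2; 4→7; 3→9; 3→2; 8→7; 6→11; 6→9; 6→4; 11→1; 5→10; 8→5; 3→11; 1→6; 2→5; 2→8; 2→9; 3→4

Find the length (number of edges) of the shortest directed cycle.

For each vertex v, BFS finds the shortest path from v back to v.
The shortest such closed walk is 3 → 4 → 3, length 2.

2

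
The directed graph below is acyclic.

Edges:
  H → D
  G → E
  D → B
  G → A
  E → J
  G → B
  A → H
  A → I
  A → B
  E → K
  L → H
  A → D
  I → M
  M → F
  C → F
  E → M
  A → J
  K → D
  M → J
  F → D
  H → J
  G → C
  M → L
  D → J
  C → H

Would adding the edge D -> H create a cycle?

Yes

Adding D→H creates a cycle iff H can already reach D.
Path from H: H → D.
So H → … → D → H is a cycle.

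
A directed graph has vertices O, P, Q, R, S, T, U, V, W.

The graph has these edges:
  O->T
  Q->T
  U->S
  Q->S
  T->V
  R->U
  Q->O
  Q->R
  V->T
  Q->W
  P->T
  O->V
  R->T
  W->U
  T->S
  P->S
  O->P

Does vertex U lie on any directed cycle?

No

U lies on a cycle iff there is a path from U back to itself.
Exploring from U, it never reaches itself; equivalently, its strongly connected component is a singleton.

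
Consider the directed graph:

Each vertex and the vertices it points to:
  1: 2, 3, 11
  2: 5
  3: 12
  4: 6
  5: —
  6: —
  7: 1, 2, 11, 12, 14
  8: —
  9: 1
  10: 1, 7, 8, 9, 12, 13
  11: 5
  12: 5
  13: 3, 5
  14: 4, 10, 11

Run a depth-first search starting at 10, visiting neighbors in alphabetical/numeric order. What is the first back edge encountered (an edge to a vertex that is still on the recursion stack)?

14→10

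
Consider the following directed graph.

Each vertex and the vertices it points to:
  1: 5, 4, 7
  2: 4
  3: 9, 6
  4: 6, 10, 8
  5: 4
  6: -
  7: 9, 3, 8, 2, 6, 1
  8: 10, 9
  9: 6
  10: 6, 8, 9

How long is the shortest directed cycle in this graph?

For each vertex v, BFS finds the shortest path from v back to v.
The shortest such closed walk is 1 → 7 → 1, length 2.

2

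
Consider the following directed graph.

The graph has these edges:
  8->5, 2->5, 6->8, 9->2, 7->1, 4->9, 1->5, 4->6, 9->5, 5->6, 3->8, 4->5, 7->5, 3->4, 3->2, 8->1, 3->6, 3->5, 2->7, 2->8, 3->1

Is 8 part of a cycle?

8 is on a cycle iff 8 can reach itself via ≥1 edge.
8 → 5 → 6 → 8 — yes.

Yes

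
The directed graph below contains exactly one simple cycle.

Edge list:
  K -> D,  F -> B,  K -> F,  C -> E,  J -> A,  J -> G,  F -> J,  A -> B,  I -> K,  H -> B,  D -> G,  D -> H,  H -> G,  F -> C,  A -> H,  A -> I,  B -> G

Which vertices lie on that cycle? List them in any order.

A, F, I, J, K

DFS with gray/black marking from F:
F gray
  B gray
    G gray
    G black
  B black
  C gray
    E gray
    E black
  C black
  J gray
    J→G: G black — skip
    A gray
      A→B: B black — skip
      I gray
        K gray
          K→F: F is gray → back edge
Back edge closes the cycle F → J → A → I → K → F; its vertices are {A, F, I, J, K}.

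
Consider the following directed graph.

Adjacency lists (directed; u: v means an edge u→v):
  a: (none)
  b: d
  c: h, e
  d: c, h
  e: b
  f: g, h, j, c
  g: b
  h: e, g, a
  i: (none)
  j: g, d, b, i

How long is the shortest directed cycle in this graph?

4

For each vertex v, BFS finds the shortest path from v back to v.
The shortest such closed walk is h → g → b → d → h, length 4.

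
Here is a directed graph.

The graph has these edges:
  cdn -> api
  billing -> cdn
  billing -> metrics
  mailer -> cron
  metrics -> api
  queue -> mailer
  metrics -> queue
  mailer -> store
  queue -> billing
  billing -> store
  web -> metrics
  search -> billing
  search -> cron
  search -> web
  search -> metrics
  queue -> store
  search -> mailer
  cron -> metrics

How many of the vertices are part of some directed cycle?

A vertex is on a directed cycle iff it belongs to a strongly connected component of size ≥ 2 (or has a self-loop).
The vertices on cycles are {cron, queue, mailer, billing, metrics} — 5 in total.

5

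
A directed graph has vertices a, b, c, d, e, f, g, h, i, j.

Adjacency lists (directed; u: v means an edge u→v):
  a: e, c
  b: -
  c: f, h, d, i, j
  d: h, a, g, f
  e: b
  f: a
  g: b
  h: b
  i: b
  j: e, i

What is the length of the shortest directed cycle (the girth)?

3

For each vertex v, BFS finds the shortest path from v back to v.
The shortest such closed walk is c → f → a → c, length 3.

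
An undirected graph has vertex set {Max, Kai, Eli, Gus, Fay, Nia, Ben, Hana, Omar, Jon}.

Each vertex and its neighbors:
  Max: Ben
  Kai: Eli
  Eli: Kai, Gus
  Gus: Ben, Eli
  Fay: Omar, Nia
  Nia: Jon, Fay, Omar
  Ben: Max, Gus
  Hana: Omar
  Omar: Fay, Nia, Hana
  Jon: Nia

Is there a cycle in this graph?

Yes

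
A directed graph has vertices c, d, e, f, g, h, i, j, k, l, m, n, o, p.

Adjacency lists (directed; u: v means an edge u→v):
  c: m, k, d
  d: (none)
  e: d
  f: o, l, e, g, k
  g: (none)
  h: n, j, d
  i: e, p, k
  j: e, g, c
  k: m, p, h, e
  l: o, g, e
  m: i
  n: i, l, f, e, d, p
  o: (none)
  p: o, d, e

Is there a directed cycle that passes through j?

Yes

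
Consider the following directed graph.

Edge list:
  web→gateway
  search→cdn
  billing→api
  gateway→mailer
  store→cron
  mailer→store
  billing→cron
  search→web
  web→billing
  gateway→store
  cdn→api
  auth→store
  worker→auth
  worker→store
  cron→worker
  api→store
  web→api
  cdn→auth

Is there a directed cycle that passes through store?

store is on a cycle iff store can reach itself via ≥1 edge.
store → cron → worker → store — yes.

Yes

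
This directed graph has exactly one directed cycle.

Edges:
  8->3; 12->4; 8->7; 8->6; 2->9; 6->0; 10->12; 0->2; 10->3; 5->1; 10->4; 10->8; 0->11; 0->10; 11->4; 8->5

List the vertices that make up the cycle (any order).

DFS with gray/black marking from 8:
8 gray
  6 gray
    0 gray
      11 gray
        4 gray
        4 black
      11 black
      2 gray
        9 gray
        9 black
      2 black
      10 gray
        10→4: 4 black — skip
        12 gray
          12→4: 4 black — skip
        12 black
        3 gray
        3 black
        10→8: 8 is gray → back edge
Back edge closes the cycle 8 → 6 → 0 → 10 → 8; its vertices are {0, 6, 8, 10}.

0, 6, 8, 10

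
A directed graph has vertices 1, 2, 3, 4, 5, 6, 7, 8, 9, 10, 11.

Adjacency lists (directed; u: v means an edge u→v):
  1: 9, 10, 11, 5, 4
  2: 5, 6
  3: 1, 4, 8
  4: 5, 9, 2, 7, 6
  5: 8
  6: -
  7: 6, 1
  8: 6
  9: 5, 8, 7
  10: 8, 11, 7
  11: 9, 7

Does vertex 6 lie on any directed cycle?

No

6 lies on a cycle iff there is a path from 6 back to itself.
Exploring from 6, it never reaches itself; equivalently, its strongly connected component is a singleton.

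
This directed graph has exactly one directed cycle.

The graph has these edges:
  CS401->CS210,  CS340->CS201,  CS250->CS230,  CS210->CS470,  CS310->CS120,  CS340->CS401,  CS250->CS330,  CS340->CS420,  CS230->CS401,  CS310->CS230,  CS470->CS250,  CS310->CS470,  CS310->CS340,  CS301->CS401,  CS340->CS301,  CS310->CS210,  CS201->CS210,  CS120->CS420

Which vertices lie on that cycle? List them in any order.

DFS with gray/black marking from CS470:
CS470 gray
  CS250 gray
    CS330 gray
    CS330 black
    CS230 gray
      CS401 gray
        CS210 gray
          CS210→CS470: CS470 is gray → back edge
Back edge closes the cycle CS470 → CS250 → CS230 → CS401 → CS210 → CS470; its vertices are {CS210, CS230, CS250, CS401, CS470}.

CS210, CS230, CS250, CS401, CS470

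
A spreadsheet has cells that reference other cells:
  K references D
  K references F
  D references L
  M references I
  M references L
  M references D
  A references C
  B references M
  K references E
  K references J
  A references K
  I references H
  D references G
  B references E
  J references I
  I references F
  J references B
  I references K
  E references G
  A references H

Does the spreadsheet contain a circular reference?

Yes

DFS with white/gray/black marking, starting from B:
B gray
  E gray
    G gray
    G black
  E black
  M gray
    L gray
    L black
    I gray
      K gray
        F gray
        F black
        K→E: E black — skip
        D gray
          D→G: G black — skip
          D→L: L black — skip
        D black
        J gray
          J→I: I is gray → back edge
Back edge found, so a cycle exists: I → K → J → I.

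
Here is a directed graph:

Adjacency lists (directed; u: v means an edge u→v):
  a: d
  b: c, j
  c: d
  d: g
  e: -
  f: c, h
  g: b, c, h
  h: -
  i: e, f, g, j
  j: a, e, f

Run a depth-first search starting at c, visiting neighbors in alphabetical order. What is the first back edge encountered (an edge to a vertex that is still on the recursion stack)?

DFS from c (visiting neighbors in alphabetical order); mark gray on enter, black on exit:
c gray
  d gray
    g gray
      b gray
        b→c: c is gray → back edge
First back edge: b → c.

b→c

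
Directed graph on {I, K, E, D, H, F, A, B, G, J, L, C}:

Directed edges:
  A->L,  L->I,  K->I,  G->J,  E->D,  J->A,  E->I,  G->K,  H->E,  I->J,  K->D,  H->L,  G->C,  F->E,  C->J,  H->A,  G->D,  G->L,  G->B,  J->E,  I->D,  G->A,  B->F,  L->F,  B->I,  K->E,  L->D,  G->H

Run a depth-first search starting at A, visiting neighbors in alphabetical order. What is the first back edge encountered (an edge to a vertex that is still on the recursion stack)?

J→A

DFS from A (visiting neighbors in alphabetical order); mark gray on enter, black on exit:
A gray
  L gray
    D gray
    D black
    F gray
      E gray
        E→D: D black — skip
        I gray
          I→D: D black — skip
          J gray
            J→A: A is gray → back edge
First back edge: J → A.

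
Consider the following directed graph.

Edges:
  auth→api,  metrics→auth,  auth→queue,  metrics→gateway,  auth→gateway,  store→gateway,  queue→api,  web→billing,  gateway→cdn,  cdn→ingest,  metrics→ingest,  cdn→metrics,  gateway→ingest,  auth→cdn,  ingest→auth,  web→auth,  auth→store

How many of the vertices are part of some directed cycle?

A vertex is on a directed cycle iff it belongs to a strongly connected component of size ≥ 2 (or has a self-loop).
The vertices on cycles are {cdn, auth, store, ingest, gateway, metrics} — 6 in total.

6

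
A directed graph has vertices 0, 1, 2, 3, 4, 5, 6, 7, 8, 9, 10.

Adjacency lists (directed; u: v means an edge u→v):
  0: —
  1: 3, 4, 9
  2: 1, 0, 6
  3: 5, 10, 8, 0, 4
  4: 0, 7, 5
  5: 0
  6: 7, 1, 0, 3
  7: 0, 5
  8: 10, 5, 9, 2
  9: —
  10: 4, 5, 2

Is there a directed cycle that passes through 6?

6 is on a cycle iff 6 can reach itself via ≥1 edge.
6 → 3 → 10 → 2 → 6 — yes.

Yes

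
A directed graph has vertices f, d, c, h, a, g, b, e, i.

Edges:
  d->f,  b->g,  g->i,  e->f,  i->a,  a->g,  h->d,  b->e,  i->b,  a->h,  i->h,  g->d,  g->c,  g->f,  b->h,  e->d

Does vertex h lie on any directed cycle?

No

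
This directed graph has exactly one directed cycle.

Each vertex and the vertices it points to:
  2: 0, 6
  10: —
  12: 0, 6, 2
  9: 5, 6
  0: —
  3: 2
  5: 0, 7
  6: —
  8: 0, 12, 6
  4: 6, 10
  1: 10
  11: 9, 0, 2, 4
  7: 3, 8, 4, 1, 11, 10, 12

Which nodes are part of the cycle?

5, 7, 9, 11

DFS with gray/black marking from 7:
7 gray
  3 gray
    2 gray
      0 gray
      0 black
      6 gray
      6 black
    2 black
  3 black
  8 gray
    8→0: 0 black — skip
    12 gray
      12→0: 0 black — skip
      12→6: 6 black — skip
      12→2: 2 black — skip
    12 black
    8→6: 6 black — skip
  8 black
  4 gray
    4→6: 6 black — skip
    10 gray
    10 black
  4 black
  1 gray
    1→10: 10 black — skip
  1 black
  11 gray
    9 gray
      5 gray
        5→0: 0 black — skip
        5→7: 7 is gray → back edge
Back edge closes the cycle 7 → 11 → 9 → 5 → 7; its vertices are {5, 7, 9, 11}.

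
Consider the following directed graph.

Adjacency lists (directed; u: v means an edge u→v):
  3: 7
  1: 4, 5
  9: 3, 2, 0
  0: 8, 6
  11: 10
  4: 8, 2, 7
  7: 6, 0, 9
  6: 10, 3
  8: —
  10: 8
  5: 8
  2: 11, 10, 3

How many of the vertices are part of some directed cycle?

A vertex is on a directed cycle iff it belongs to a strongly connected component of size ≥ 2 (or has a self-loop).
The vertices on cycles are {0, 2, 3, 6, 7, 9} — 6 in total.

6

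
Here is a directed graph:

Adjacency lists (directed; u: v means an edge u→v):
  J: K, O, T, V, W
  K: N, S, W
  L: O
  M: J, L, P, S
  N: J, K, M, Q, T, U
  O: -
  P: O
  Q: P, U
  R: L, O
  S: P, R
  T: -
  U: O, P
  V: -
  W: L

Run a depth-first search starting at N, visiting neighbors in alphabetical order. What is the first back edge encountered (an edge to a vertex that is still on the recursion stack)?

K→N

DFS from N (visiting neighbors in alphabetical order); mark gray on enter, black on exit:
N gray
  J gray
    K gray
      K→N: N is gray → back edge
First back edge: K → N.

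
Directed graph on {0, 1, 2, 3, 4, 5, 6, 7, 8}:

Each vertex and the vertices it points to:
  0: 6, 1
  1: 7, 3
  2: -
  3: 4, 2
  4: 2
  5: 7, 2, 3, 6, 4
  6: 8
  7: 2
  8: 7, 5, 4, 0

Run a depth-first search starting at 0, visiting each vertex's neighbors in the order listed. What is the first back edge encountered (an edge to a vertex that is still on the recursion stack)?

5->6

DFS from 0 (visiting each vertex's neighbors in the order listed); mark gray on enter, black on exit:
0 gray
  6 gray
    8 gray
      7 gray
        2 gray
        2 black
      7 black
      5 gray
        5→7: 7 black — skip
        5→2: 2 black — skip
        3 gray
          4 gray
            4→2: 2 black — skip
          4 black
          3→2: 2 black — skip
        3 black
        5→6: 6 is gray → back edge
First back edge: 5 → 6.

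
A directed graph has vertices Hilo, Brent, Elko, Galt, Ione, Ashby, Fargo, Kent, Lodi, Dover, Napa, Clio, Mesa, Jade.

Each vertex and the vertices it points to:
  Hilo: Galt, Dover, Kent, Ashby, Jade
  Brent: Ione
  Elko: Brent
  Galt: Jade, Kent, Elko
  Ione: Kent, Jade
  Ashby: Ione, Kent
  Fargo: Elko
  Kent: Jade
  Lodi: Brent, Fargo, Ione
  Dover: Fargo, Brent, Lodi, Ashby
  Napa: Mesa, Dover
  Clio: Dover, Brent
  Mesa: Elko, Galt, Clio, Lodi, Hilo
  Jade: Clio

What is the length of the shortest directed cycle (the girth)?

4

For each vertex v, BFS finds the shortest path from v back to v.
The shortest such closed walk is Clio → Brent → Ione → Jade → Clio, length 4.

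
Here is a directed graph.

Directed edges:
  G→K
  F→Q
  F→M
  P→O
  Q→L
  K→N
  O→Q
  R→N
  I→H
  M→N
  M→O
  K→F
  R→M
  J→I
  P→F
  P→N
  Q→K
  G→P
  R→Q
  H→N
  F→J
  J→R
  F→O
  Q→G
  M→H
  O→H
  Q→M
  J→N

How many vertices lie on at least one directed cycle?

9

A vertex is on a directed cycle iff it belongs to a strongly connected component of size ≥ 2 (or has a self-loop).
The vertices on cycles are {F, G, J, K, M, O, P, Q, R} — 9 in total.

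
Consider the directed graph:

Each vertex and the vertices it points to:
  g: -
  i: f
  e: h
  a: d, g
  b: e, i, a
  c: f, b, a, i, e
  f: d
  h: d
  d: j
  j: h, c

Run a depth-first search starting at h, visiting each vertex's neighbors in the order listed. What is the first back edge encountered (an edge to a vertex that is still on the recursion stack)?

j→h

DFS from h (visiting each vertex's neighbors in the order listed); mark gray on enter, black on exit:
h gray
  d gray
    j gray
      j→h: h is gray → back edge
First back edge: j → h.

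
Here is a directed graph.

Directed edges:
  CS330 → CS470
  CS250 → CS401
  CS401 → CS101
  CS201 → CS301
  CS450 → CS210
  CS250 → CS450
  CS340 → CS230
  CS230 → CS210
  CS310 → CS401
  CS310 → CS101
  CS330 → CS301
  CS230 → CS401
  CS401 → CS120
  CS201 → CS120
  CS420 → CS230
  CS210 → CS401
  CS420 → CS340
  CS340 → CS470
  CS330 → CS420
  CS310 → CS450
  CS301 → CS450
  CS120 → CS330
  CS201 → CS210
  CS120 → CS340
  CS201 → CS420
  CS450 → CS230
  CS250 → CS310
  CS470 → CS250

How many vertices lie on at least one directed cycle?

A vertex is on a directed cycle iff it belongs to a strongly connected component of size ≥ 2 (or has a self-loop).
The vertices on cycles are {CS120, CS210, CS230, CS250, CS301, CS310, CS330, CS340, CS401, CS420, CS450, CS470} — 12 in total.

12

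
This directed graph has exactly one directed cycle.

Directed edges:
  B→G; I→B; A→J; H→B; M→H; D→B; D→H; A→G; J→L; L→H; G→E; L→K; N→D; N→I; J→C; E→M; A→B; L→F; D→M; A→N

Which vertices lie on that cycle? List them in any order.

B, E, G, H, M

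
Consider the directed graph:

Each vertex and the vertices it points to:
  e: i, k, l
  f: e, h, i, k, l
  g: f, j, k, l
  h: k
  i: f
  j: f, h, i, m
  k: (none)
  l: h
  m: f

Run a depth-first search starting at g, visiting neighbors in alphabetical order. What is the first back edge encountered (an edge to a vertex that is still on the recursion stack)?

i→f

DFS from g (visiting neighbors in alphabetical order); mark gray on enter, black on exit:
g gray
  f gray
    e gray
      i gray
        i→f: f is gray → back edge
First back edge: i → f.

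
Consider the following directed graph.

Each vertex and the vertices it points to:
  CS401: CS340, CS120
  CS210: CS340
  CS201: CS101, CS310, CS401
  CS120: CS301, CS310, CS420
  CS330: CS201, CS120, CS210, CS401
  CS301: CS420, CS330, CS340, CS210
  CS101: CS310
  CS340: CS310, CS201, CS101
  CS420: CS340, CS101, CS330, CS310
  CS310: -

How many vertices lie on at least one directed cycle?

A vertex is on a directed cycle iff it belongs to a strongly connected component of size ≥ 2 (or has a self-loop).
The vertices on cycles are {CS120, CS201, CS210, CS301, CS330, CS340, CS401, CS420} — 8 in total.

8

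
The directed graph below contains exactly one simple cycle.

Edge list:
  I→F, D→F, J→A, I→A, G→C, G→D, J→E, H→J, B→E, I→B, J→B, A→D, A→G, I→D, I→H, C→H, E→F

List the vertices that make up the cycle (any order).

A, C, G, H, J

DFS with gray/black marking from H:
H gray
  J gray
    B gray
      E gray
        F gray
        F black
      E black
    B black
    A gray
      G gray
        C gray
          C→H: H is gray → back edge
Back edge closes the cycle H → J → A → G → C → H; its vertices are {A, C, G, H, J}.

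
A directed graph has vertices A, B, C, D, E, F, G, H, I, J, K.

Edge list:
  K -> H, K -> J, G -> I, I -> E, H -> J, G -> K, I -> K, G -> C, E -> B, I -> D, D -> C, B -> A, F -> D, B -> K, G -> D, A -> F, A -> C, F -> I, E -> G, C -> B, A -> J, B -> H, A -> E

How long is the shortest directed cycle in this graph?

For each vertex v, BFS finds the shortest path from v back to v.
The shortest such closed walk is A → C → B → A, length 3.

3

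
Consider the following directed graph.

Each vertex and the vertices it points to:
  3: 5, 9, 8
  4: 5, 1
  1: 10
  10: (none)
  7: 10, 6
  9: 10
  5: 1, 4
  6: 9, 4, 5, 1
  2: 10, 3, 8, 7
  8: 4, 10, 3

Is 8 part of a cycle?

8 is on a cycle iff 8 can reach itself via ≥1 edge.
8 → 3 → 8 — yes.

Yes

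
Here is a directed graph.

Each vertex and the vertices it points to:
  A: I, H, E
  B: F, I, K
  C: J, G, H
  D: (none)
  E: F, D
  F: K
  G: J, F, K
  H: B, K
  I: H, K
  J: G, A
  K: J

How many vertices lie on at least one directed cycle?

9

A vertex is on a directed cycle iff it belongs to a strongly connected component of size ≥ 2 (or has a self-loop).
The vertices on cycles are {A, B, E, F, G, H, I, J, K} — 9 in total.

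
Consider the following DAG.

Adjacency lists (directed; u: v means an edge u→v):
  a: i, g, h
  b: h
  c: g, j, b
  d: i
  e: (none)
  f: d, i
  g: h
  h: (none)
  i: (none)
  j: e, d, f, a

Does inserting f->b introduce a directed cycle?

No

Adding f→b creates a cycle iff b can already reach f.
Explore from b: no path reaches f. The graph stays acyclic.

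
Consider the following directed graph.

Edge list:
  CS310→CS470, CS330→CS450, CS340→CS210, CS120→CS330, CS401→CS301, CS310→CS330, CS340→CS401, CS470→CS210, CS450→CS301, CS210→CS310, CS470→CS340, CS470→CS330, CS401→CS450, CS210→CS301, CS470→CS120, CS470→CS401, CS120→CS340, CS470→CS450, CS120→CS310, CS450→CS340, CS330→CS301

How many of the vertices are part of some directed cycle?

8

A vertex is on a directed cycle iff it belongs to a strongly connected component of size ≥ 2 (or has a self-loop).
The vertices on cycles are {CS120, CS210, CS310, CS330, CS340, CS401, CS450, CS470} — 8 in total.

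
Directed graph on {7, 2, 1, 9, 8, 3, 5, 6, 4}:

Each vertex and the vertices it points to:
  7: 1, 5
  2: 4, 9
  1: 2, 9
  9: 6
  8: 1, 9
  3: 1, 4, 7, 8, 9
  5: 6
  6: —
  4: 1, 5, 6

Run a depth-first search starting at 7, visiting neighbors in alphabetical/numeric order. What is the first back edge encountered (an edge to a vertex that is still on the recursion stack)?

DFS from 7 (visiting neighbors in alphabetical/numeric order); mark gray on enter, black on exit:
7 gray
  1 gray
    2 gray
      4 gray
        4→1: 1 is gray → back edge
First back edge: 4 → 1.

4->1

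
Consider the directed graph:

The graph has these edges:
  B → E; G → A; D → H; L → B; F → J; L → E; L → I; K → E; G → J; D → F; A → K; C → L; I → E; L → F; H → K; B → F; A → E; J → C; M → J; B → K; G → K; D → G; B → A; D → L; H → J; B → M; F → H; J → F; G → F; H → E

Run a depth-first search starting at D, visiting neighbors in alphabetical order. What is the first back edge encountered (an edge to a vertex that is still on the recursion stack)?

DFS from D (visiting neighbors in alphabetical order); mark gray on enter, black on exit:
D gray
  F gray
    H gray
      E gray
      E black
      J gray
        C gray
          L gray
            B gray
              A gray
                A→E: E black — skip
                K gray
                  K→E: E black — skip
                K black
              A black
              B→E: E black — skip
              B→F: F is gray → back edge
First back edge: B → F.

B->F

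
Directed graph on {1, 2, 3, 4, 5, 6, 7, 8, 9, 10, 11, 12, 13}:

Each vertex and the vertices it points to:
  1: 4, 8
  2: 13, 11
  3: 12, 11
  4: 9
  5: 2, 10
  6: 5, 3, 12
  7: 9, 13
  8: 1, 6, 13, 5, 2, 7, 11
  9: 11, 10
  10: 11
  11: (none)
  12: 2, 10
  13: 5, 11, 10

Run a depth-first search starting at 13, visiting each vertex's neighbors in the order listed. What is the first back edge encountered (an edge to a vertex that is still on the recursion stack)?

DFS from 13 (visiting each vertex's neighbors in the order listed); mark gray on enter, black on exit:
13 gray
  5 gray
    2 gray
      2→13: 13 is gray → back edge
First back edge: 2 → 13.

2->13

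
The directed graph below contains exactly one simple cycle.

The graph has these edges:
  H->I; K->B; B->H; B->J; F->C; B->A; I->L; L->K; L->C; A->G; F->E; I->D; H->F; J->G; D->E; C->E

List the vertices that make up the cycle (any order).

B, H, I, K, L

DFS with gray/black marking from B:
B gray
  J gray
    G gray
    G black
  J black
  H gray
    I gray
      D gray
        E gray
        E black
      D black
      L gray
        K gray
          K→B: B is gray → back edge
Back edge closes the cycle B → H → I → L → K → B; its vertices are {B, H, I, K, L}.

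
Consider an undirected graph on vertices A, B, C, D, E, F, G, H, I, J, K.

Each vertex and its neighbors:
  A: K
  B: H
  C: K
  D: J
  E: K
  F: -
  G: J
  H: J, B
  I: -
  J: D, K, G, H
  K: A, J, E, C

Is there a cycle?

DFS, tracking each vertex's parent; an edge to a visited non-parent vertex closes a cycle.
Start from I:
visit I (parent –)
visit A (parent –)
  visit K (parent A)
    K–A: parent, skip
    visit J (parent K)
      visit D (parent J)
        D–J: parent, skip
      J–K: parent, skip
      visit G (parent J)
        G–J: parent, skip
      visit H (parent J)
        H–J: parent, skip
        visit B (parent H)
          B–H: parent, skip
    visit E (parent K)
      E–K: parent, skip
    visit C (parent K)
      C–K: parent, skip
visit F (parent –)
No non-parent visited neighbor found — the graph is a forest.

No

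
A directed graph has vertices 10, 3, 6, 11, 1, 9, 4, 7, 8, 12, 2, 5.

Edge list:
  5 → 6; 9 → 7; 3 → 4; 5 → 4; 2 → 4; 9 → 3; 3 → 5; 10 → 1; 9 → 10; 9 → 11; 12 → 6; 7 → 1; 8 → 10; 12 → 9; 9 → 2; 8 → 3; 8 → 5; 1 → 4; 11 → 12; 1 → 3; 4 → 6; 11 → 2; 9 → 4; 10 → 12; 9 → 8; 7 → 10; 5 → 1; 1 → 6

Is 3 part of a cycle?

Yes

3 is on a cycle iff 3 can reach itself via ≥1 edge.
3 → 5 → 1 → 3 — yes.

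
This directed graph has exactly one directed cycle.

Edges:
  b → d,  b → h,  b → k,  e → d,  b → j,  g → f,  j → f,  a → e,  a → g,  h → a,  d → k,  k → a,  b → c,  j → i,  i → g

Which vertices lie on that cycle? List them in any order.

a, d, e, k

DFS with gray/black marking from k:
k gray
  a gray
    g gray
      f gray
      f black
    g black
    e gray
      d gray
        d→k: k is gray → back edge
Back edge closes the cycle k → a → e → d → k; its vertices are {a, d, e, k}.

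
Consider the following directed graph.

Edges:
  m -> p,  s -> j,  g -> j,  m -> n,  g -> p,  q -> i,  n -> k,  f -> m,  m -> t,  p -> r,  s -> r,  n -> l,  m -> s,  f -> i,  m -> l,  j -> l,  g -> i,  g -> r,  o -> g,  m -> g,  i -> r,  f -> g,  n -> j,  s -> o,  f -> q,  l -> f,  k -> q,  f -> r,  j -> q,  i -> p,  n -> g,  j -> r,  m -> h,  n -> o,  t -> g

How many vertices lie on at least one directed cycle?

9

A vertex is on a directed cycle iff it belongs to a strongly connected component of size ≥ 2 (or has a self-loop).
The vertices on cycles are {f, g, j, l, m, n, o, s, t} — 9 in total.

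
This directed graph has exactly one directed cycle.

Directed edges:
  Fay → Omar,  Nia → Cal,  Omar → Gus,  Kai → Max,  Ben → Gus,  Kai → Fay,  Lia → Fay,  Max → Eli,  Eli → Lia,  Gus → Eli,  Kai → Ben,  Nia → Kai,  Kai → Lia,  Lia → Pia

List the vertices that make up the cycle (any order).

Eli, Fay, Gus, Lia, Omar

DFS with gray/black marking from Lia:
Lia gray
  Fay gray
    Omar gray
      Gus gray
        Eli gray
          Eli→Lia: Lia is gray → back edge
Back edge closes the cycle Lia → Fay → Omar → Gus → Eli → Lia; its vertices are {Eli, Fay, Gus, Lia, Omar}.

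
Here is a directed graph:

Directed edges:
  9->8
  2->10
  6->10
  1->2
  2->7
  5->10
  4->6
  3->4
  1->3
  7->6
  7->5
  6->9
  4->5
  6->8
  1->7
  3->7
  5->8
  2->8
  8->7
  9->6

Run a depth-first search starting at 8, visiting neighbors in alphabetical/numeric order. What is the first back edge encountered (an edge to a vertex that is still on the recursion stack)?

DFS from 8 (visiting neighbors in alphabetical/numeric order); mark gray on enter, black on exit:
8 gray
  7 gray
    5 gray
      5→8: 8 is gray → back edge
First back edge: 5 → 8.

5→8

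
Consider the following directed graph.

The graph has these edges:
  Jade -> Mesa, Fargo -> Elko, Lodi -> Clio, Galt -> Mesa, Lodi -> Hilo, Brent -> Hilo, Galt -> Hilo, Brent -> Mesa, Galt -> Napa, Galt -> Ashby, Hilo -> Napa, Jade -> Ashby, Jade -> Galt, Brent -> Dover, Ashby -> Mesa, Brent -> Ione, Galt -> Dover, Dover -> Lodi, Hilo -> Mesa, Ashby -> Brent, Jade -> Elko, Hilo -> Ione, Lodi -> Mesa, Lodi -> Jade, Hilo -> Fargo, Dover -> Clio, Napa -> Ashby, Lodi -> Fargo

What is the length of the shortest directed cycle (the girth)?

For each vertex v, BFS finds the shortest path from v back to v.
The shortest such closed walk is Jade → Galt → Dover → Lodi → Jade, length 4.

4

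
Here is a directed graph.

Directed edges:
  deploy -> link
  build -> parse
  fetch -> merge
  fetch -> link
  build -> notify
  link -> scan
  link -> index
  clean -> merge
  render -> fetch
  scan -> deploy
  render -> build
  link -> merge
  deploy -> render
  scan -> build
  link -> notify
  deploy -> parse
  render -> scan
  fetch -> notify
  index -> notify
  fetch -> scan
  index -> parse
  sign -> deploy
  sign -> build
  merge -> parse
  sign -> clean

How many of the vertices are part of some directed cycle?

A vertex is on a directed cycle iff it belongs to a strongly connected component of size ≥ 2 (or has a self-loop).
The vertices on cycles are {link, scan, fetch, deploy, render} — 5 in total.

5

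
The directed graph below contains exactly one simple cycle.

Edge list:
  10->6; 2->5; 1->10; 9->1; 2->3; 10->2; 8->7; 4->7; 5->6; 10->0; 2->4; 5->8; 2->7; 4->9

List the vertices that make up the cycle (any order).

DFS with gray/black marking from 10:
10 gray
  2 gray
    4 gray
      9 gray
        1 gray
          1→10: 10 is gray → back edge
Back edge closes the cycle 10 → 2 → 4 → 9 → 1 → 10; its vertices are {1, 2, 4, 9, 10}.

1, 2, 4, 9, 10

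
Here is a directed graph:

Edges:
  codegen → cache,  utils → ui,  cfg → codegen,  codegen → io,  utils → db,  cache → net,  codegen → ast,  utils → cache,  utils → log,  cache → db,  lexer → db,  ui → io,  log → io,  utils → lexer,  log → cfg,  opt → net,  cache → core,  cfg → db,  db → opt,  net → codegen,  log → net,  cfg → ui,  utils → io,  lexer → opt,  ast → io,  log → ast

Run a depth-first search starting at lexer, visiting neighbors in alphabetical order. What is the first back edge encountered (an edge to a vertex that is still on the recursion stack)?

cache→db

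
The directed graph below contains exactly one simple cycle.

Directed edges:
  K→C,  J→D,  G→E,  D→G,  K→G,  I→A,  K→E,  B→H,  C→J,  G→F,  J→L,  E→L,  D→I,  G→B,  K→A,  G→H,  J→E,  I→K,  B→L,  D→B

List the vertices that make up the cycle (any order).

C, D, I, J, K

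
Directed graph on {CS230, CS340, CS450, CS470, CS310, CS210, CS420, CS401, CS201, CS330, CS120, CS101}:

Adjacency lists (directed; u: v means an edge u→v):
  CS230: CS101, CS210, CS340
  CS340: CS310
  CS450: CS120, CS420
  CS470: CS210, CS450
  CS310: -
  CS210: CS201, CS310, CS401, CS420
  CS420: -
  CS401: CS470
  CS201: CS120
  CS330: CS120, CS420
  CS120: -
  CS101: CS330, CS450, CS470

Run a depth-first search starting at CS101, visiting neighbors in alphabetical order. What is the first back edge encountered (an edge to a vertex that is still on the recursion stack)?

CS401->CS470

DFS from CS101 (visiting neighbors in alphabetical order); mark gray on enter, black on exit:
CS101 gray
  CS330 gray
    CS120 gray
    CS120 black
    CS420 gray
    CS420 black
  CS330 black
  CS450 gray
    CS450→CS120: CS120 black — skip
    CS450→CS420: CS420 black — skip
  CS450 black
  CS470 gray
    CS210 gray
      CS201 gray
        CS201→CS120: CS120 black — skip
      CS201 black
      CS310 gray
      CS310 black
      CS401 gray
        CS401→CS470: CS470 is gray → back edge
First back edge: CS401 → CS470.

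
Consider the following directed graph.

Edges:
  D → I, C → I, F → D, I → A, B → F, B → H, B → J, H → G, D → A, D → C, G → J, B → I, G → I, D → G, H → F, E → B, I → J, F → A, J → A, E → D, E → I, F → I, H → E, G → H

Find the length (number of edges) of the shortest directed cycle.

2

For each vertex v, BFS finds the shortest path from v back to v.
The shortest such closed walk is H → G → H, length 2.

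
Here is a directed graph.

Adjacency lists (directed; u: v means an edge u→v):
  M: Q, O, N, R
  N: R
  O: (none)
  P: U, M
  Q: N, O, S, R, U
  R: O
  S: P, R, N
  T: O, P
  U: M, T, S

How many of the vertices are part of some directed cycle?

6

A vertex is on a directed cycle iff it belongs to a strongly connected component of size ≥ 2 (or has a self-loop).
The vertices on cycles are {M, P, Q, S, T, U} — 6 in total.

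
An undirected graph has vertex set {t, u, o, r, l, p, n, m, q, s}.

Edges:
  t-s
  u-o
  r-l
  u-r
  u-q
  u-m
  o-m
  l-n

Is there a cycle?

Yes

DFS, tracking each vertex's parent; an edge to a visited non-parent vertex closes a cycle.
Start from l:
visit l (parent –)
  visit n (parent l)
    n–l: parent, skip
  visit r (parent l)
    r–l: parent, skip
    visit u (parent r)
      u–r: parent, skip
      visit q (parent u)
        q–u: parent, skip
      visit m (parent u)
        visit o (parent m)
          o–m: parent, skip
          o–u: u visited and ≠ parent → cycle
Cycle: u – m – o – u.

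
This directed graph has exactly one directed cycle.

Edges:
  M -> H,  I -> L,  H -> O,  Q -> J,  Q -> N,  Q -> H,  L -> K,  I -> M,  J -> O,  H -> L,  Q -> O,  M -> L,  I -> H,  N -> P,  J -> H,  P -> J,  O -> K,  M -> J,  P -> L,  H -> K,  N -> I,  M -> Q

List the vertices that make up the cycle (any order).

I, M, N, Q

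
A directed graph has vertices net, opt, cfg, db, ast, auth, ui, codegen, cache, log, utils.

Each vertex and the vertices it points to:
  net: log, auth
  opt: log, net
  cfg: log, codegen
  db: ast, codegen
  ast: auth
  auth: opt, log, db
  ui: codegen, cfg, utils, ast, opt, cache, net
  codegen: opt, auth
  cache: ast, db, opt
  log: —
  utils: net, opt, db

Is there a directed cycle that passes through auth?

Yes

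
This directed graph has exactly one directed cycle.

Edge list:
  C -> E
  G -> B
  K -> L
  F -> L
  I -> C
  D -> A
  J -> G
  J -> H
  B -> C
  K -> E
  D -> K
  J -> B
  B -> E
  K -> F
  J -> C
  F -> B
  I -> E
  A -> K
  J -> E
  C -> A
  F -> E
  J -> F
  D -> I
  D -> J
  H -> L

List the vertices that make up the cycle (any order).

DFS with gray/black marking from A:
A gray
  K gray
    L gray
    L black
    F gray
      B gray
        C gray
          C→A: A is gray → back edge
Back edge closes the cycle A → K → F → B → C → A; its vertices are {A, B, C, F, K}.

A, B, C, F, K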